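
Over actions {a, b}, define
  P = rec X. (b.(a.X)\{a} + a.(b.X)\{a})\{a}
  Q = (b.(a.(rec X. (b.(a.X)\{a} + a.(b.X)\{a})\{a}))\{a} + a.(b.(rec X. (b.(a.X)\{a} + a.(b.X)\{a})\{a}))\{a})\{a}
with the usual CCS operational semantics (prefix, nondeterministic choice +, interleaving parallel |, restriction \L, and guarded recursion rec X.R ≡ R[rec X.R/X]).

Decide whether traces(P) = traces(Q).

traces(P) = traces(Q)

LTS(P): 2 reachable states
  p0 = rec X. (b.(a.X)\{a} + a.(b.X)\{a})\{a} has moves -b-> p1
  p1 = (a.(rec X. (b.(a.X)\{a} + a.(b.X)\{a})\{a}))\{a}\{a} has moves stopped
LTS(Q): 2 reachable states
  q0 = (b.(a.(rec X. (b.(a.X)\{a} + a.(b.X)\{a})\{a}))\{a} + a.(b.(rec X. (b.(a.X)\{a} + a.(b.X)\{a})\{a}))\{a})\{a} has moves -b-> q1
  q1 = (a.(rec X. (b.(a.X)\{a} + a.(b.X)\{a})\{a}))\{a}\{a} has moves stopped
Bisimilarity quotient blocks:
  B0 = {p0, q0}
  B1 = {p1, q1}
p0 ∈ B0, q0 ∈ B0 → same block
Bisimilar ⇒ trace-equivalent.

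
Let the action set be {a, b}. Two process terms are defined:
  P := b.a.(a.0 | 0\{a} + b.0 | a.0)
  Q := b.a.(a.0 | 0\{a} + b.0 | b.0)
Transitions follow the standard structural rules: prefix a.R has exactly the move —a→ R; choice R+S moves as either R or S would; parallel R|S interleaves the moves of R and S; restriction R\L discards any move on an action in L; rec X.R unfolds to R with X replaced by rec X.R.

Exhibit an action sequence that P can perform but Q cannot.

P's transition system — 7 states:
  u0 = b.a.(a.0 | 0\{a} + b.0 | a.0) has moves -b-> u1
  u1 = a.(a.0 | 0\{a} + b.0 | a.0) has moves -a-> u2
  u2 = a.0 | 0\{a} + b.0 | a.0 has moves -a-> u3, -a-> u4, -b-> u5
  u3 = 0 | 0\{a} has moves (no moves)
  u4 = b.0 | 0 has moves -b-> u6
  u5 = 0 | a.0 has moves -a-> u6
  u6 = 0 | 0 has moves (no moves)
Q's transition system — 7 states:
  v0 = b.a.(a.0 | 0\{a} + b.0 | b.0) has moves -b-> v1
  v1 = a.(a.0 | 0\{a} + b.0 | b.0) has moves -a-> v2
  v2 = a.0 | 0\{a} + b.0 | b.0 has moves -a-> v3, -b-> v4, -b-> v5
  v3 = 0 | 0\{a} has moves (no moves)
  v4 = 0 | b.0 has moves -b-> v6
  v5 = b.0 | 0 has moves -b-> v6
  v6 = 0 | 0 has moves (no moves)
Run σ = ⟨baab⟩ on P: start {u0}
  step 1 (b): {u1}
  step 2 (a): {u2}
  step 3 (a): {u3, u4}
  step 4 (b): {u6}
  P completes σ.
Run σ = ⟨baab⟩ on Q: start {v0}
  step 1 (b): {v1}
  step 2 (a): {v2}
  step 3 (a): {v3}
  step 4 (b): ∅  — Q cannot continue

baab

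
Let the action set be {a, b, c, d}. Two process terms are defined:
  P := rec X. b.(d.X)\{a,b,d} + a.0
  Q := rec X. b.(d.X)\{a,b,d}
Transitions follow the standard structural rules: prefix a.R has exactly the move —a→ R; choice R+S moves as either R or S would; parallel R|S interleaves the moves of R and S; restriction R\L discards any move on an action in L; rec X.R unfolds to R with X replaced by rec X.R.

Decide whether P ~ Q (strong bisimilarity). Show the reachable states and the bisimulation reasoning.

LTS(P): 3 reachable states
  s0 = rec X. b.(d.X)\{a,b,d} + a.0 :: ··a··> s1, ··b··> s2
  s1 = 0 :: deadlocked
  s2 = (d.(rec X. b.(d.X)\{a,b,d} + a.0))\{a,b,d} :: deadlocked
LTS(Q): 2 reachable states
  t0 = rec X. b.(d.X)\{a,b,d} :: ··b··> t1
  t1 = (d.(rec X. b.(d.X)\{a,b,d}))\{a,b,d} :: deadlocked
Partition-refinement fixed point:
  B0 = {s0}
  B1 = {s1, s2, t1}
  B2 = {t0}
s0 ∈ B0, t0 ∈ B2 → different blocks

NO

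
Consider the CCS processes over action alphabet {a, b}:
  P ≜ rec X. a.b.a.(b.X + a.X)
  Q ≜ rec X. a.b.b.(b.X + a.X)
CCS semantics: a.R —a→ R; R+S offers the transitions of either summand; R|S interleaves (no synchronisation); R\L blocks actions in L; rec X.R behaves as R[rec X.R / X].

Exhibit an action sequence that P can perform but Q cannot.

aba

Reachable graph of P (4 states):
  s0 = rec X. a.b.a.(b.X + a.X) | —a→ s1
  s1 = b.a.(b.(rec X. a.b.a.(b.X + a.X)) + a.(rec X. a.b.a.(b.X + a.X))) | —b→ s2
  s2 = a.(b.(rec X. a.b.a.(b.X + a.X)) + a.(rec X. a.b.a.(b.X + a.X))) | —a→ s3
  s3 = b.(rec X. a.b.a.(b.X + a.X)) + a.(rec X. a.b.a.(b.X + a.X)) | —a→ s0, —b→ s0
Reachable graph of Q (4 states):
  t0 = rec X. a.b.b.(b.X + a.X) | —a→ t1
  t1 = b.b.(b.(rec X. a.b.b.(b.X + a.X)) + a.(rec X. a.b.b.(b.X + a.X))) | —b→ t2
  t2 = b.(b.(rec X. a.b.b.(b.X + a.X)) + a.(rec X. a.b.b.(b.X + a.X))) | —b→ t3
  t3 = b.(rec X. a.b.b.(b.X + a.X)) + a.(rec X. a.b.b.(b.X + a.X)) | —a→ t0, —b→ t0
Trace ⟨aba⟩ through P, begin at {s0}:
  after a @ step 1: {s1}
  after b @ step 2: {s2}
  after a @ step 3: {s3}
  — P admits the full trace.
Trace ⟨aba⟩ through Q, begin at {t0}:
  after a @ step 1: {t1}
  after b @ step 2: {t2}
  after a @ step 3: ∅  — Q cannot continue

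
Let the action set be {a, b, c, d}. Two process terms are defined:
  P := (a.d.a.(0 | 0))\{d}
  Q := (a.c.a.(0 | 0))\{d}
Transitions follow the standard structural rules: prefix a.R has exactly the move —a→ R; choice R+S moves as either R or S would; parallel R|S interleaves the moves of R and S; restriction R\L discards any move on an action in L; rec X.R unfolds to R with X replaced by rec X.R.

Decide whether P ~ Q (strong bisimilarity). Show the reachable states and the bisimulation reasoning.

LTS(P): 2 reachable states
  m0 = (a.d.a.(0 | 0))\{d} → =a=> m1
  m1 = (d.a.(0 | 0))\{d} → ∅
LTS(Q): 4 reachable states
  n0 = (a.c.a.(0 | 0))\{d} → =a=> n1
  n1 = (c.a.(0 | 0))\{d} → =c=> n2
  n2 = (a.(0 | 0))\{d} → =a=> n3
  n3 = (0 | 0)\{d} → ∅
Partition-refinement fixed point:
  B0 = {m0, n2}
  B1 = {m1, n3}
  B2 = {n0}
  B3 = {n1}
m0 ∈ B0, n0 ∈ B2 → different blocks

not bisimilar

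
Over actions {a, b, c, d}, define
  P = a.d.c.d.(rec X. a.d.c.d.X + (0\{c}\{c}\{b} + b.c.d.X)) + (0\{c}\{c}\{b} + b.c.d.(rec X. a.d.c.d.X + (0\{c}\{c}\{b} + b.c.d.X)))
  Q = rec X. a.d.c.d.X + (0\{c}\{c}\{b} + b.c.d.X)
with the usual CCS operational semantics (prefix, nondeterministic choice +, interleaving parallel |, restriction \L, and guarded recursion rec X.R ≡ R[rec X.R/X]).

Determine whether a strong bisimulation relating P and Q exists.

bisimilar

Reachable graph of P (5 states):
  u0 = a.d.c.d.(rec X. a.d.c.d.X + (0\{c}\{c}\{b} + b.c.d.X)) + (0\{c}\{c}\{b} + b.c.d.(rec X. a.d.c.d.X + (0\{c}\{c}\{b} + b.c.d.X))) ⊢ -a-> u1, -b-> u2
  u1 = d.c.d.(rec X. a.d.c.d.X + (0\{c}\{c}\{b} + b.c.d.X)) ⊢ -d-> u2
  u2 = c.d.(rec X. a.d.c.d.X + (0\{c}\{c}\{b} + b.c.d.X)) ⊢ -c-> u3
  u3 = d.(rec X. a.d.c.d.X + (0\{c}\{c}\{b} + b.c.d.X)) ⊢ -d-> u4
  u4 = rec X. a.d.c.d.X + (0\{c}\{c}\{b} + b.c.d.X) ⊢ -a-> u1, -b-> u2
Reachable graph of Q (4 states):
  v0 = rec X. a.d.c.d.X + (0\{c}\{c}\{b} + b.c.d.X) ⊢ -a-> v1, -b-> v2
  v1 = d.c.d.(rec X. a.d.c.d.X + (0\{c}\{c}\{b} + b.c.d.X)) ⊢ -d-> v2
  v2 = c.d.(rec X. a.d.c.d.X + (0\{c}\{c}\{b} + b.c.d.X)) ⊢ -c-> v3
  v3 = d.(rec X. a.d.c.d.X + (0\{c}\{c}\{b} + b.c.d.X)) ⊢ -d-> v0
Coarsest stable partition (strong bisimilarity classes):
  B0 = {u0, u4, v0}
  B1 = {u2, v2}
  B2 = {u3, v3}
  B3 = {u1, v1}
u0 ∈ B0, v0 ∈ B0 → same block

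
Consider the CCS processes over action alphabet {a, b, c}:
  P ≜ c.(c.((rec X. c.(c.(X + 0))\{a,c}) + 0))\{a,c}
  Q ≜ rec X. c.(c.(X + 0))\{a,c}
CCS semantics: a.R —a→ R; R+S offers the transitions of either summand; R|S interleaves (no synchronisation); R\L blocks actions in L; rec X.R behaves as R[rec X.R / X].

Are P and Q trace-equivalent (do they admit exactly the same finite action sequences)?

trace-equivalent

LTS(P): 2 reachable states
  s0 = c.(c.((rec X. c.(c.(X + 0))\{a,c}) + 0))\{a,c} | —c→ s1
  s1 = (c.((rec X. c.(c.(X + 0))\{a,c}) + 0))\{a,c} | deadlocked
LTS(Q): 2 reachable states
  t0 = rec X. c.(c.(X + 0))\{a,c} | —c→ t1
  t1 = (c.((rec X. c.(c.(X + 0))\{a,c}) + 0))\{a,c} | deadlocked
Partition-refinement fixed point:
  B0 = {s0, t0}
  B1 = {s1, t1}
s0 ∈ B0, t0 ∈ B0 → same block
Bisimilar ⇒ trace-equivalent.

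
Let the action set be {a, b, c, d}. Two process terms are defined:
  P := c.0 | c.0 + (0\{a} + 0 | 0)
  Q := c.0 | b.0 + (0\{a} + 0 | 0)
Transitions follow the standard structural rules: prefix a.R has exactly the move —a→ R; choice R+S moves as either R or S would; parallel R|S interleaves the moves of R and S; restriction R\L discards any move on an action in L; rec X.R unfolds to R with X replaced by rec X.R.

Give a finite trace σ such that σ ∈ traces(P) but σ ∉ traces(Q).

cc

LTS(P): 4 reachable states
  s0 = c.0 | c.0 + (0\{a} + 0 | 0) has moves --c--▸ s1, --c--▸ s2
  s1 = 0 | c.0 has moves --c--▸ s3
  s2 = c.0 | 0 has moves --c--▸ s3
  s3 = 0 | 0 has moves (no moves)
LTS(Q): 4 reachable states
  t0 = c.0 | b.0 + (0\{a} + 0 | 0) has moves --b--▸ t1, --c--▸ t2
  t1 = c.0 | 0 has moves --c--▸ t3
  t2 = 0 | b.0 has moves --b--▸ t3
  t3 = 0 | 0 has moves (no moves)
Run σ = ⟨cc⟩ on P: start {s0}
  after c @ step 1: {s1, s2}
  after c @ step 2: {s3}
  — P admits the full trace.
Run σ = ⟨cc⟩ on Q: start {t0}
  after c @ step 1: {t2}
  after c @ step 2: no successor for Q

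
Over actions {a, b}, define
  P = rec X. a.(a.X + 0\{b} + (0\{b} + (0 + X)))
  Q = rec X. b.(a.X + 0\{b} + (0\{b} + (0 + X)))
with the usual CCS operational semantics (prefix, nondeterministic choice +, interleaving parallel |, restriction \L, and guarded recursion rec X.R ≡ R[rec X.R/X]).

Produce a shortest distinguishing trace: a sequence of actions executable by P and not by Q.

a

P's transition system — 2 states:
  u0 = rec X. a.(a.X + 0\{b} + (0\{b} + (0 + X))) | --a--▸ u1
  u1 = a.(rec X. a.(a.X + 0\{b} + (0\{b} + (0 + X)))) + 0\{b} + (0\{b} + (0 + (rec X. a.(a.X + 0\{b} + (0\{b} + (0 + X)))))) | --a--▸ u0, --a--▸ u1
Q's transition system — 2 states:
  v0 = rec X. b.(a.X + 0\{b} + (0\{b} + (0 + X))) | --b--▸ v1
  v1 = a.(rec X. b.(a.X + 0\{b} + (0\{b} + (0 + X)))) + 0\{b} + (0\{b} + (0 + (rec X. b.(a.X + 0\{b} + (0\{b} + (0 + X)))))) | --a--▸ v0, --b--▸ v1
Executing a from P (initial set {u0}):
  [1] a ⇒ {u1}
  — P admits the full trace.
Executing a from Q (initial set {v0}):
  [1] a ⇒ ∅  — Q cannot continue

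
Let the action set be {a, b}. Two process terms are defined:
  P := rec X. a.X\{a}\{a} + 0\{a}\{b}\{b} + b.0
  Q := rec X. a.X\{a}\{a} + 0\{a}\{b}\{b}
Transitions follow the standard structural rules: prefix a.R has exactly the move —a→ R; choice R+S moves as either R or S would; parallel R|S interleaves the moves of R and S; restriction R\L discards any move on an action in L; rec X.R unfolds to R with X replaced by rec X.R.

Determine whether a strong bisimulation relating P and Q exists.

LTS(P): 4 reachable states
  m0 = rec X. a.X\{a}\{a} + 0\{a}\{b}\{b} + b.0 ⊢ —a→ m1, —b→ m2
  m1 = (rec X. a.X\{a}\{a} + 0\{a}\{b}\{b} + b.0)\{a}\{a} ⊢ —b→ m3
  m2 = 0 ⊢ stopped
  m3 = 0\{a}\{a} ⊢ stopped
LTS(Q): 2 reachable states
  n0 = rec X. a.X\{a}\{a} + 0\{a}\{b}\{b} ⊢ —a→ n1
  n1 = (rec X. a.X\{a}\{a} + 0\{a}\{b}\{b})\{a}\{a} ⊢ stopped
Partition-refinement fixed point:
  B0 = {m0}
  B1 = {m1}
  B2 = {m2, m3, n1}
  B3 = {n0}
m0 ∈ B0, n0 ∈ B3 → different blocks

not bisimilar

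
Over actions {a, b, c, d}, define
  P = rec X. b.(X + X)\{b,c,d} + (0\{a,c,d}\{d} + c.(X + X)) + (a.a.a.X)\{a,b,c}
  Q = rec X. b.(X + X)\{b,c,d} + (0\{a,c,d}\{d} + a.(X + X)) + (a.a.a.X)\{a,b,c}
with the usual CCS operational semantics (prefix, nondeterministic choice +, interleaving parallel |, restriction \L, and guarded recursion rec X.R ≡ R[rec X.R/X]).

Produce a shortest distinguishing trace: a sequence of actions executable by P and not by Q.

Reachable graph of P (3 states):
  p0 = rec X. b.(X + X)\{b,c,d} + (0\{a,c,d}\{d} + c.(X + X)) + (a.a.a.X)\{a,b,c} :: --b--▸ p1, --c--▸ p2
  p1 = ((rec X. b.(X + X)\{b,c,d} + (0\{a,c,d}\{d} + c.(X + X)) + (a.a.a.X)\{a,b,c}) + (rec X. b.(X + X)\{b,c,d} + (0\{a,c,d}\{d} + c.(X + X)) + (a.a.a.X)\{a,b,c}))\{b,c,d} :: stopped
  p2 = (rec X. b.(X + X)\{b,c,d} + (0\{a,c,d}\{d} + c.(X + X)) + (a.a.a.X)\{a,b,c}) + (rec X. b.(X + X)\{b,c,d} + (0\{a,c,d}\{d} + c.(X + X)) + (a.a.a.X)\{a,b,c}) :: --b--▸ p1, --c--▸ p2
Reachable graph of Q (3 states):
  q0 = rec X. b.(X + X)\{b,c,d} + (0\{a,c,d}\{d} + a.(X + X)) + (a.a.a.X)\{a,b,c} :: --a--▸ q1, --b--▸ q2
  q1 = (rec X. b.(X + X)\{b,c,d} + (0\{a,c,d}\{d} + a.(X + X)) + (a.a.a.X)\{a,b,c}) + (rec X. b.(X + X)\{b,c,d} + (0\{a,c,d}\{d} + a.(X + X)) + (a.a.a.X)\{a,b,c}) :: --a--▸ q1, --b--▸ q2
  q2 = ((rec X. b.(X + X)\{b,c,d} + (0\{a,c,d}\{d} + a.(X + X)) + (a.a.a.X)\{a,b,c}) + (rec X. b.(X + X)\{b,c,d} + (0\{a,c,d}\{d} + a.(X + X)) + (a.a.a.X)\{a,b,c}))\{b,c,d} :: --a--▸ q2
Executing c from P (initial set {p0}):
  after c @ step 1: {p2}
  ✓ P
Executing c from Q (initial set {q0}):
  after c @ step 1: ∅ (Q stuck)

c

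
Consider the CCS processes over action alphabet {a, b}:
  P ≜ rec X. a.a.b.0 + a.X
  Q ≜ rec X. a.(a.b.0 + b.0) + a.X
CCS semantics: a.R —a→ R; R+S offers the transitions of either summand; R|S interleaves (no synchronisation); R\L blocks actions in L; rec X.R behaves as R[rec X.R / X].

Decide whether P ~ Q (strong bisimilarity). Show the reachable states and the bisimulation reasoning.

P ≁ Q

LTS(P): 4 reachable states
  s0 = rec X. a.a.b.0 + a.X :: --a--▸ s0, --a--▸ s1
  s1 = a.b.0 :: --a--▸ s2
  s2 = b.0 :: --b--▸ s3
  s3 = 0 :: stopped
LTS(Q): 4 reachable states
  t0 = rec X. a.(a.b.0 + b.0) + a.X :: --a--▸ t0, --a--▸ t1
  t1 = a.b.0 + b.0 :: --a--▸ t2, --b--▸ t3
  t2 = b.0 :: --b--▸ t3
  t3 = 0 :: stopped
Coarsest stable partition (strong bisimilarity classes):
  B0 = {s0}
  B1 = {s1}
  B2 = {s2, t2}
  B3 = {s3, t3}
  B4 = {t0}
  B5 = {t1}
s0 ∈ B0, t0 ∈ B4 → different blocks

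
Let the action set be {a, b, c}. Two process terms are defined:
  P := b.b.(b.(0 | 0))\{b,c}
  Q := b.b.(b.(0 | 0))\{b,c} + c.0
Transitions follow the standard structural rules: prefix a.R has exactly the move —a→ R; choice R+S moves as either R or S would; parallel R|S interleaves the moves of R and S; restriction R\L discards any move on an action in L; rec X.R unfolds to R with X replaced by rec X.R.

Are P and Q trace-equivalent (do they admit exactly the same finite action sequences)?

traces(P) ≠ traces(Q) — witness ⟨c⟩

P's transition system — 3 states:
  u0 = b.b.(b.(0 | 0))\{b,c} → --b--▸ u1
  u1 = b.(b.(0 | 0))\{b,c} → --b--▸ u2
  u2 = (b.(0 | 0))\{b,c} → stopped
Q's transition system — 4 states:
  v0 = b.b.(b.(0 | 0))\{b,c} + c.0 → --b--▸ v1, --c--▸ v2
  v1 = b.(b.(0 | 0))\{b,c} → --b--▸ v3
  v2 = 0 → stopped
  v3 = (b.(0 | 0))\{b,c} → stopped
Run σ = ⟨c⟩ on Q: start {v0}
  step 1 (c): {v2}
  ✓ Q
Run σ = ⟨c⟩ on P: start {u0}
  step 1 (c): ∅ (P stuck)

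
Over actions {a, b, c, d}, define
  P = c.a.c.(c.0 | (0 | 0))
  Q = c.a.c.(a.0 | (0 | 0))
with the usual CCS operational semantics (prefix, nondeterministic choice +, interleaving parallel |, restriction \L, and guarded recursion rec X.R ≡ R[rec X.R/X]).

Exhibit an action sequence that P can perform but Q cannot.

P's transition system — 5 states:
  u0 = c.a.c.(c.0 | (0 | 0)) has moves -c-> u1
  u1 = a.c.(c.0 | (0 | 0)) has moves -a-> u2
  u2 = c.(c.0 | (0 | 0)) has moves -c-> u3
  u3 = c.0 | (0 | 0) has moves -c-> u4
  u4 = 0 | (0 | 0) has moves ∅
Q's transition system — 5 states:
  v0 = c.a.c.(a.0 | (0 | 0)) has moves -c-> v1
  v1 = a.c.(a.0 | (0 | 0)) has moves -a-> v2
  v2 = c.(a.0 | (0 | 0)) has moves -c-> v3
  v3 = a.0 | (0 | 0) has moves -a-> v4
  v4 = 0 | (0 | 0) has moves ∅
Executing cacc from P (initial set {u0}):
  [1] c ⇒ {u1}
  [2] a ⇒ {u2}
  [3] c ⇒ {u3}
  [4] c ⇒ {u4}
  — P admits the full trace.
Executing cacc from Q (initial set {v0}):
  [1] c ⇒ {v1}
  [2] a ⇒ {v2}
  [3] c ⇒ {v3}
  [4] c ⇒ ∅ (Q stuck)

cacc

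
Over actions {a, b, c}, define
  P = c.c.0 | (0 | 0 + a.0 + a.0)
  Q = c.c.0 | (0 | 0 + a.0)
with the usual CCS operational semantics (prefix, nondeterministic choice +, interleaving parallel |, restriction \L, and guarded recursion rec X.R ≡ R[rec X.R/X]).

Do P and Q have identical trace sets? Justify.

YES

LTS(P): 6 reachable states
  p0 = c.c.0 | (0 | 0 + a.0 + a.0) | --a--▸ p1, --c--▸ p2
  p1 = c.c.0 | 0 | --c--▸ p3
  p2 = c.0 | (0 | 0 + a.0 + a.0) | --a--▸ p3, --c--▸ p4
  p3 = c.0 | 0 | --c--▸ p5
  p4 = 0 | (0 | 0 + a.0 + a.0) | --a--▸ p5
  p5 = 0 | 0 | deadlocked
LTS(Q): 6 reachable states
  q0 = c.c.0 | (0 | 0 + a.0) | --a--▸ q1, --c--▸ q2
  q1 = c.c.0 | 0 | --c--▸ q3
  q2 = c.0 | (0 | 0 + a.0) | --a--▸ q3, --c--▸ q4
  q3 = c.0 | 0 | --c--▸ q5
  q4 = 0 | (0 | 0 + a.0) | --a--▸ q5
  q5 = 0 | 0 | deadlocked
Bisimilarity quotient blocks:
  B0 = {p0, q0}
  B1 = {p1, q1}
  B2 = {p3, q3}
  B3 = {p5, q5}
  B4 = {p2, q2}
  B5 = {p4, q4}
p0 ∈ B0, q0 ∈ B0 → same block
Bisimilar ⇒ trace-equivalent.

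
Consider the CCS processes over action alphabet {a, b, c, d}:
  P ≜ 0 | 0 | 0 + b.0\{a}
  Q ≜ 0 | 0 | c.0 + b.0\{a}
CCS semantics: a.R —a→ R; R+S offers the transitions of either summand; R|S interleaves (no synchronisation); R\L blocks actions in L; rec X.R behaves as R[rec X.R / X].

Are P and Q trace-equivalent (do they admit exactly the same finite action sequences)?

traces(P) ≠ traces(Q) — witness ⟨c⟩

LTS(P): 2 reachable states
  u0 = 0 | 0 | 0 + b.0\{a} has moves ··b··> u1
  u1 = 0\{a} has moves deadlocked
LTS(Q): 3 reachable states
  v0 = 0 | 0 | c.0 + b.0\{a} has moves ··b··> v1, ··c··> v2
  v1 = 0\{a} has moves deadlocked
  v2 = 0 | 0 | 0 has moves deadlocked
Run σ = ⟨c⟩ on Q: start {v0}
  after c @ step 1: {v2}
  — Q admits the full trace.
Run σ = ⟨c⟩ on P: start {u0}
  after c @ step 1: ∅ (P stuck)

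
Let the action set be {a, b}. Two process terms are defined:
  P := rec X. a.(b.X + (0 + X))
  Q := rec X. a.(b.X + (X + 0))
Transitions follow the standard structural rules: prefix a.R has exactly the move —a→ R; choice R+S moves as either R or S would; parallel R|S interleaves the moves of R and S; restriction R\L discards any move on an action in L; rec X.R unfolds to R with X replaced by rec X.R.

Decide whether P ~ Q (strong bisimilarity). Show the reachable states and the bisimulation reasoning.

Reachable graph of P (2 states):
  p0 = rec X. a.(b.X + (0 + X)) | --a--▸ p1
  p1 = b.(rec X. a.(b.X + (0 + X))) + (0 + (rec X. a.(b.X + (0 + X)))) | --a--▸ p1, --b--▸ p0
Reachable graph of Q (2 states):
  q0 = rec X. a.(b.X + (X + 0)) | --a--▸ q1
  q1 = b.(rec X. a.(b.X + (X + 0))) + ((rec X. a.(b.X + (X + 0))) + 0) | --a--▸ q1, --b--▸ q0
Bisimilarity quotient blocks:
  B0 = {p0, q0}
  B1 = {p1, q1}
p0 ∈ B0, q0 ∈ B0 → same block

bisimilar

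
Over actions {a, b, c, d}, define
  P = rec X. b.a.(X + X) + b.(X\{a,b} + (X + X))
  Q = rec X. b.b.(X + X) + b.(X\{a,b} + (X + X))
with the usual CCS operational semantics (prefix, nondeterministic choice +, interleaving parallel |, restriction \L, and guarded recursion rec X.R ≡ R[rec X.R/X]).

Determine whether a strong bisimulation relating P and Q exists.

P's transition system — 4 states:
  s0 = rec X. b.a.(X + X) + b.(X\{a,b} + (X + X)) has moves ··b··> s1, ··b··> s2
  s1 = (rec X. b.a.(X + X) + b.(X\{a,b} + (X + X)))\{a,b} + ((rec X. b.a.(X + X) + b.(X\{a,b} + (X + X))) + (rec X. b.a.(X + X) + b.(X\{a,b} + (X + X)))) has moves ··b··> s1, ··b··> s2
  s2 = a.((rec X. b.a.(X + X) + b.(X\{a,b} + (X + X))) + (rec X. b.a.(X + X) + b.(X\{a,b} + (X + X)))) has moves ··a··> s3
  s3 = (rec X. b.a.(X + X) + b.(X\{a,b} + (X + X))) + (rec X. b.a.(X + X) + b.(X\{a,b} + (X + X))) has moves ··b··> s1, ··b··> s2
Q's transition system — 4 states:
  t0 = rec X. b.b.(X + X) + b.(X\{a,b} + (X + X)) has moves ··b··> t1, ··b··> t2
  t1 = (rec X. b.b.(X + X) + b.(X\{a,b} + (X + X)))\{a,b} + ((rec X. b.b.(X + X) + b.(X\{a,b} + (X + X))) + (rec X. b.b.(X + X) + b.(X\{a,b} + (X + X)))) has moves ··b··> t1, ··b··> t2
  t2 = b.((rec X. b.b.(X + X) + b.(X\{a,b} + (X + X))) + (rec X. b.b.(X + X) + b.(X\{a,b} + (X + X)))) has moves ··b··> t3
  t3 = (rec X. b.b.(X + X) + b.(X\{a,b} + (X + X))) + (rec X. b.b.(X + X) + b.(X\{a,b} + (X + X))) has moves ··b··> t1, ··b··> t2
Partition-refinement fixed point:
  B0 = {s0, s1, s3}
  B1 = {s2}
  B2 = {t0, t1, t2, t3}
s0 ∈ B0, t0 ∈ B2 → different blocks

not bisimilar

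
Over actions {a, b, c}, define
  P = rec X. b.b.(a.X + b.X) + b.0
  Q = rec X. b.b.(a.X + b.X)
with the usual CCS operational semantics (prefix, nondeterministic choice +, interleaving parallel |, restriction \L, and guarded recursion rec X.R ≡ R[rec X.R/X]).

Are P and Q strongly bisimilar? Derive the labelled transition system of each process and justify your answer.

not bisimilar

P's transition system — 4 states:
  p0 = rec X. b.b.(a.X + b.X) + b.0 :: =b=> p1, =b=> p2
  p1 = 0 :: ·
  p2 = b.(a.(rec X. b.b.(a.X + b.X) + b.0) + b.(rec X. b.b.(a.X + b.X) + b.0)) :: =b=> p3
  p3 = a.(rec X. b.b.(a.X + b.X) + b.0) + b.(rec X. b.b.(a.X + b.X) + b.0) :: =a=> p0, =b=> p0
Q's transition system — 3 states:
  q0 = rec X. b.b.(a.X + b.X) :: =b=> q1
  q1 = b.(a.(rec X. b.b.(a.X + b.X)) + b.(rec X. b.b.(a.X + b.X))) :: =b=> q2
  q2 = a.(rec X. b.b.(a.X + b.X)) + b.(rec X. b.b.(a.X + b.X)) :: =a=> q0, =b=> q0
Bisimilarity quotient blocks:
  B0 = {p0}
  B1 = {p2}
  B2 = {p3}
  B3 = {p1}
  B4 = {q0}
  B5 = {q1}
  B6 = {q2}
p0 ∈ B0, q0 ∈ B4 → different blocks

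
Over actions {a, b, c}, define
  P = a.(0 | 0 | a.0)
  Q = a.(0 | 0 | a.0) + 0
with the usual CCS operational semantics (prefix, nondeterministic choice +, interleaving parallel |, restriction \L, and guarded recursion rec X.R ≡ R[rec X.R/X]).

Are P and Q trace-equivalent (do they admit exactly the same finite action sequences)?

YES

LTS(P): 3 reachable states
  u0 = a.(0 | 0 | a.0) ⊢ -a-> u1
  u1 = 0 | 0 | a.0 ⊢ -a-> u2
  u2 = 0 | 0 | 0 ⊢ ·
LTS(Q): 3 reachable states
  v0 = a.(0 | 0 | a.0) + 0 ⊢ -a-> v1
  v1 = 0 | 0 | a.0 ⊢ -a-> v2
  v2 = 0 | 0 | 0 ⊢ ·
Partition-refinement fixed point:
  B0 = {u0, v0}
  B1 = {u1, v1}
  B2 = {u2, v2}
u0 ∈ B0, v0 ∈ B0 → same block
Bisimilar ⇒ trace-equivalent.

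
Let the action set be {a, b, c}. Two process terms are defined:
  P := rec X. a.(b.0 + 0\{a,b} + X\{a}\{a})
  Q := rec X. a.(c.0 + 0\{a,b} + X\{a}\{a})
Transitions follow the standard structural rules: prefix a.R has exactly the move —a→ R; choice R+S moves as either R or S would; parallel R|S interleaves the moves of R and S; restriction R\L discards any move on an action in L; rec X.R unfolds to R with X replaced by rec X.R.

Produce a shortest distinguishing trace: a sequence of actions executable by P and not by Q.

ab

Reachable graph of P (3 states):
  u0 = rec X. a.(b.0 + 0\{a,b} + X\{a}\{a}) :: —a→ u1
  u1 = b.0 + 0\{a,b} + (rec X. a.(b.0 + 0\{a,b} + X\{a}\{a}))\{a}\{a} :: —b→ u2
  u2 = 0 :: deadlocked
Reachable graph of Q (3 states):
  v0 = rec X. a.(c.0 + 0\{a,b} + X\{a}\{a}) :: —a→ v1
  v1 = c.0 + 0\{a,b} + (rec X. a.(c.0 + 0\{a,b} + X\{a}\{a}))\{a}\{a} :: —c→ v2
  v2 = 0 :: deadlocked
Run σ = ⟨ab⟩ on P: start {u0}
  [1] a ⇒ {u1}
  [2] b ⇒ {u2}
  ✓ P
Run σ = ⟨ab⟩ on Q: start {v0}
  [1] a ⇒ {v1}
  [2] b ⇒ ∅ (Q stuck)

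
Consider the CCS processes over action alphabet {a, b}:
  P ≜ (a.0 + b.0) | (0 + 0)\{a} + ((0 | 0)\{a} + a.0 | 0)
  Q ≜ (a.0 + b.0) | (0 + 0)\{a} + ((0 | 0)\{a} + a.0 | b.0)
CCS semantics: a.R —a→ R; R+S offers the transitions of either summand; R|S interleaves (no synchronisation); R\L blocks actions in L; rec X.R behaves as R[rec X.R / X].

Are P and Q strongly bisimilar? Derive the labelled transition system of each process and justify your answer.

NO

Reachable graph of P (3 states):
  u0 = (a.0 + b.0) | (0 + 0)\{a} + ((0 | 0)\{a} + a.0 | 0) has moves --a--▸ u1, --a--▸ u2, --b--▸ u1
  u1 = 0 | (0 + 0)\{a} has moves ·
  u2 = 0 | 0 has moves ·
Reachable graph of Q (5 states):
  v0 = (a.0 + b.0) | (0 + 0)\{a} + ((0 | 0)\{a} + a.0 | b.0) has moves --a--▸ v1, --a--▸ v2, --b--▸ v1, --b--▸ v3
  v1 = 0 | (0 + 0)\{a} has moves ·
  v2 = 0 | b.0 has moves --b--▸ v4
  v3 = a.0 | 0 has moves --a--▸ v4
  v4 = 0 | 0 has moves ·
Coarsest stable partition (strong bisimilarity classes):
  B0 = {u0}
  B1 = {u1, u2, v1, v4}
  B2 = {v0}
  B3 = {v2}
  B4 = {v3}
u0 ∈ B0, v0 ∈ B2 → different blocks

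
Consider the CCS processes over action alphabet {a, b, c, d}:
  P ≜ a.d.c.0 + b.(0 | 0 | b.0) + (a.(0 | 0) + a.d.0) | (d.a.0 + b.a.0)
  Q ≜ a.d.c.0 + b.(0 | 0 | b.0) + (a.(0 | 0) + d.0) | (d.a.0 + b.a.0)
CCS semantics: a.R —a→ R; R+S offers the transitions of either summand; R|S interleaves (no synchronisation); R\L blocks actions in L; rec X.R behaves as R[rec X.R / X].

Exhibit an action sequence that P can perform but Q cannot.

abd

Reachable graph of P (16 states):
  p0 = a.d.c.0 + b.(0 | 0 | b.0) + (a.(0 | 0) + a.d.0) | (d.a.0 + b.a.0) | --a--▸ p1, --a--▸ p2, --a--▸ p3, --b--▸ p4, --b--▸ p5, --d--▸ p4
  p1 = 0 | 0 | (d.a.0 + b.a.0) | --b--▸ p6, --d--▸ p6
  p2 = d.0 | (d.a.0 + b.a.0) | --b--▸ p7, --d--▸ p7, --d--▸ p8
  p3 = d.c.0 | --d--▸ p9
  p4 = (a.(0 | 0) + a.d.0) | a.0 | --a--▸ p10, --a--▸ p6, --a--▸ p7
  p5 = 0 | 0 | b.0 | --b--▸ p11
  p6 = 0 | 0 | a.0 | --a--▸ p11
  p7 = d.0 | a.0 | --a--▸ p12, --d--▸ p13
  p8 = 0 | (d.a.0 + b.a.0) | --b--▸ p13, --d--▸ p13
  p9 = c.0 | --c--▸ p14
  p10 = (a.(0 | 0) + a.d.0) | 0 | --a--▸ p11, --a--▸ p12
  p11 = 0 | 0 | 0 | ·
  p12 = d.0 | 0 | --d--▸ p15
  p13 = 0 | a.0 | --a--▸ p15
  p14 = 0 | ·
  p15 = 0 | 0 | ·
Reachable graph of Q (13 states):
  q0 = a.d.c.0 + b.(0 | 0 | b.0) + (a.(0 | 0) + d.0) | (d.a.0 + b.a.0) | --a--▸ q1, --a--▸ q2, --b--▸ q3, --b--▸ q4, --d--▸ q3, --d--▸ q5
  q1 = 0 | 0 | (d.a.0 + b.a.0) | --b--▸ q6, --d--▸ q6
  q2 = d.c.0 | --d--▸ q7
  q3 = (a.(0 | 0) + d.0) | a.0 | --a--▸ q6, --a--▸ q8, --d--▸ q9
  q4 = 0 | 0 | b.0 | --b--▸ q10
  q5 = 0 | (d.a.0 + b.a.0) | --b--▸ q9, --d--▸ q9
  q6 = 0 | 0 | a.0 | --a--▸ q10
  q7 = c.0 | --c--▸ q11
  q8 = (a.(0 | 0) + d.0) | 0 | --a--▸ q10, --d--▸ q12
  q9 = 0 | a.0 | --a--▸ q12
  q10 = 0 | 0 | 0 | ·
  q11 = 0 | ·
  q12 = 0 | 0 | ·
Executing abd from P (initial set {p0}):
  [1] a ⇒ {p1, p2, p3}
  [2] b ⇒ {p6, p7}
  [3] d ⇒ {p13}
  ✓ P
Executing abd from Q (initial set {q0}):
  [1] a ⇒ {q1, q2}
  [2] b ⇒ {q6}
  [3] d ⇒ ∅ (Q stuck)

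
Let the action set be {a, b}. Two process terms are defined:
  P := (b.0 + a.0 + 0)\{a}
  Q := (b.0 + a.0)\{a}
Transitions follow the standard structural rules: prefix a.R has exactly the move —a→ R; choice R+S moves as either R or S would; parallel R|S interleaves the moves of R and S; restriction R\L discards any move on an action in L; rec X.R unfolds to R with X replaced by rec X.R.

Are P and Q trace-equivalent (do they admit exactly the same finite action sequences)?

trace-equivalent

P's transition system — 2 states:
  s0 = (b.0 + a.0 + 0)\{a} | =b=> s1
  s1 = 0\{a} | ·
Q's transition system — 2 states:
  t0 = (b.0 + a.0)\{a} | =b=> t1
  t1 = 0\{a} | ·
Partition-refinement fixed point:
  B0 = {s0, t0}
  B1 = {s1, t1}
s0 ∈ B0, t0 ∈ B0 → same block
Bisimilar ⇒ trace-equivalent.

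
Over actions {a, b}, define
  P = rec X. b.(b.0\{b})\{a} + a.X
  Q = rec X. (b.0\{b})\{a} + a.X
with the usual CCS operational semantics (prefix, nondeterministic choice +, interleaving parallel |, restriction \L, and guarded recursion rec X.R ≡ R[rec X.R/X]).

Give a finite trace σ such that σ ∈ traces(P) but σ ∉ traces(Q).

bb

P's transition system — 3 states:
  m0 = rec X. b.(b.0\{b})\{a} + a.X has moves =a=> m0, =b=> m1
  m1 = (b.0\{b})\{a} has moves =b=> m2
  m2 = 0\{b}\{a} has moves stopped
Q's transition system — 2 states:
  n0 = rec X. (b.0\{b})\{a} + a.X has moves =a=> n0, =b=> n1
  n1 = 0\{b}\{a} has moves stopped
Run σ = ⟨bb⟩ on P: start {m0}
  step 1 (b): {m1}
  step 2 (b): {m2}
  — P admits the full trace.
Run σ = ⟨bb⟩ on Q: start {n0}
  step 1 (b): {n1}
  step 2 (b): ∅  — Q cannot continue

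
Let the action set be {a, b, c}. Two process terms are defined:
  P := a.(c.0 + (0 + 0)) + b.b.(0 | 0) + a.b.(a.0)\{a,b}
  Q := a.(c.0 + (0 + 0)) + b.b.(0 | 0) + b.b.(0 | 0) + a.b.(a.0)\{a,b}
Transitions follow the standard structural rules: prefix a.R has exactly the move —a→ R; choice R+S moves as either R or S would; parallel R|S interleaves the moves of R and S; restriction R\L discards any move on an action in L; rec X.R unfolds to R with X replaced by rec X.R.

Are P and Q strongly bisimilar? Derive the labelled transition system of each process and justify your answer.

P's transition system — 7 states:
  u0 = a.(c.0 + (0 + 0)) + b.b.(0 | 0) + a.b.(a.0)\{a,b} has moves ··a··> u1, ··a··> u2, ··b··> u3
  u1 = b.(a.0)\{a,b} has moves ··b··> u4
  u2 = c.0 + (0 + 0) has moves ··c··> u5
  u3 = b.(0 | 0) has moves ··b··> u6
  u4 = (a.0)\{a,b} has moves (no moves)
  u5 = 0 has moves (no moves)
  u6 = 0 | 0 has moves (no moves)
Q's transition system — 7 states:
  v0 = a.(c.0 + (0 + 0)) + b.b.(0 | 0) + b.b.(0 | 0) + a.b.(a.0)\{a,b} has moves ··a··> v1, ··a··> v2, ··b··> v3
  v1 = b.(a.0)\{a,b} has moves ··b··> v4
  v2 = c.0 + (0 + 0) has moves ··c··> v5
  v3 = b.(0 | 0) has moves ··b··> v6
  v4 = (a.0)\{a,b} has moves (no moves)
  v5 = 0 has moves (no moves)
  v6 = 0 | 0 has moves (no moves)
Bisimilarity quotient blocks:
  B0 = {u0, v0}
  B1 = {u1, u3, v1, v3}
  B2 = {u4, u5, u6, v4, v5, v6}
  B3 = {u2, v2}
u0 ∈ B0, v0 ∈ B0 → same block

P ~ Q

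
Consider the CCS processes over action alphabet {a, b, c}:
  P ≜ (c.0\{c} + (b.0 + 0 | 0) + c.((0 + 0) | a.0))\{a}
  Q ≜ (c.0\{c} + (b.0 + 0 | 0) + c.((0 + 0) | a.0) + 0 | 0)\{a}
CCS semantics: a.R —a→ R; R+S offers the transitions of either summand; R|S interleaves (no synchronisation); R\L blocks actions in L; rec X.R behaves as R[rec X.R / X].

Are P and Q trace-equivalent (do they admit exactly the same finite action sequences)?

YES

Reachable graph of P (4 states):
  s0 = (c.0\{c} + (b.0 + 0 | 0) + c.((0 + 0) | a.0))\{a} has moves -b-> s1, -c-> s2, -c-> s3
  s1 = 0\{a} has moves deadlocked
  s2 = ((0 + 0) | a.0)\{a} has moves deadlocked
  s3 = 0\{c}\{a} has moves deadlocked
Reachable graph of Q (4 states):
  t0 = (c.0\{c} + (b.0 + 0 | 0) + c.((0 + 0) | a.0) + 0 | 0)\{a} has moves -b-> t1, -c-> t2, -c-> t3
  t1 = 0\{a} has moves deadlocked
  t2 = ((0 + 0) | a.0)\{a} has moves deadlocked
  t3 = 0\{c}\{a} has moves deadlocked
Bisimilarity quotient blocks:
  B0 = {s0, t0}
  B1 = {s1, s2, s3, t1, t2, t3}
s0 ∈ B0, t0 ∈ B0 → same block
Bisimilar ⇒ trace-equivalent.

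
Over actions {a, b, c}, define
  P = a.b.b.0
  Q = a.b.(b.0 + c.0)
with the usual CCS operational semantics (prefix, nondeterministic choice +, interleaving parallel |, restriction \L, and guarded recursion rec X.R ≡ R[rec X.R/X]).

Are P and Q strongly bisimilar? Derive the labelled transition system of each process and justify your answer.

Reachable graph of P (4 states):
  u0 = a.b.b.0 → =a=> u1
  u1 = b.b.0 → =b=> u2
  u2 = b.0 → =b=> u3
  u3 = 0 → ·
Reachable graph of Q (4 states):
  v0 = a.b.(b.0 + c.0) → =a=> v1
  v1 = b.(b.0 + c.0) → =b=> v2
  v2 = b.0 + c.0 → =b=> v3, =c=> v3
  v3 = 0 → ·
Coarsest stable partition (strong bisimilarity classes):
  B0 = {u0}
  B1 = {u1}
  B2 = {u2}
  B3 = {u3, v3}
  B4 = {v0}
  B5 = {v1}
  B6 = {v2}
u0 ∈ B0, v0 ∈ B4 → different blocks

NO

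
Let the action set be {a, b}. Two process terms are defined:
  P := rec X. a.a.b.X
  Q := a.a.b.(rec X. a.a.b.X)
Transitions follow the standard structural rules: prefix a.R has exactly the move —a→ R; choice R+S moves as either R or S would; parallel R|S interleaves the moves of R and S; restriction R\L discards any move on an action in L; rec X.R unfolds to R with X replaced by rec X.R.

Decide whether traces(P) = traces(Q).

traces(P) = traces(Q)

P's transition system — 3 states:
  u0 = rec X. a.a.b.X has moves ··a··> u1
  u1 = a.b.(rec X. a.a.b.X) has moves ··a··> u2
  u2 = b.(rec X. a.a.b.X) has moves ··b··> u0
Q's transition system — 4 states:
  v0 = a.a.b.(rec X. a.a.b.X) has moves ··a··> v1
  v1 = a.b.(rec X. a.a.b.X) has moves ··a··> v2
  v2 = b.(rec X. a.a.b.X) has moves ··b··> v3
  v3 = rec X. a.a.b.X has moves ··a··> v1
Bisimilarity quotient blocks:
  B0 = {u0, v0, v3}
  B1 = {u1, v1}
  B2 = {u2, v2}
u0 ∈ B0, v0 ∈ B0 → same block
Bisimilar ⇒ trace-equivalent.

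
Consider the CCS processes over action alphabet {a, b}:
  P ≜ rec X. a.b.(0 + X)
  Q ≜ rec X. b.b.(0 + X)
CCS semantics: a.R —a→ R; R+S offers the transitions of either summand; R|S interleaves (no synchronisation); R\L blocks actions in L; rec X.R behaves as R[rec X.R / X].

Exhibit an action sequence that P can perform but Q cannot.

a

P's transition system — 3 states:
  s0 = rec X. a.b.(0 + X) :: =a=> s1
  s1 = b.(0 + (rec X. a.b.(0 + X))) :: =b=> s2
  s2 = 0 + (rec X. a.b.(0 + X)) :: =a=> s1
Q's transition system — 3 states:
  t0 = rec X. b.b.(0 + X) :: =b=> t1
  t1 = b.(0 + (rec X. b.b.(0 + X))) :: =b=> t2
  t2 = 0 + (rec X. b.b.(0 + X)) :: =b=> t1
Executing a from P (initial set {s0}):
  step 1 (a): {s1}
  P completes σ.
Executing a from Q (initial set {t0}):
  step 1 (a): no successor for Q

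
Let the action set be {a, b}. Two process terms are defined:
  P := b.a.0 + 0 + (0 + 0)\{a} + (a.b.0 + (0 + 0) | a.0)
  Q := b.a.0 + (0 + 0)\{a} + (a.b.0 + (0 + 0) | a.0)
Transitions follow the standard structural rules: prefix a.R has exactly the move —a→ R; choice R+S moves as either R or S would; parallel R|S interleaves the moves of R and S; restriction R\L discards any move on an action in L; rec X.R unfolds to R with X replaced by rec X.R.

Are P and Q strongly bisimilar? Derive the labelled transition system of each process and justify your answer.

Reachable graph of P (5 states):
  m0 = b.a.0 + 0 + (0 + 0)\{a} + (a.b.0 + (0 + 0) | a.0) | —a→ m1, —a→ m2, —b→ m3
  m1 = (0 + 0) | 0 | ·
  m2 = b.0 | —b→ m4
  m3 = a.0 | —a→ m4
  m4 = 0 | ·
Reachable graph of Q (5 states):
  n0 = b.a.0 + (0 + 0)\{a} + (a.b.0 + (0 + 0) | a.0) | —a→ n1, —a→ n2, —b→ n3
  n1 = (0 + 0) | 0 | ·
  n2 = b.0 | —b→ n4
  n3 = a.0 | —a→ n4
  n4 = 0 | ·
Partition-refinement fixed point:
  B0 = {m0, n0}
  B1 = {m1, m4, n1, n4}
  B2 = {m3, n3}
  B3 = {m2, n2}
m0 ∈ B0, n0 ∈ B0 → same block

YES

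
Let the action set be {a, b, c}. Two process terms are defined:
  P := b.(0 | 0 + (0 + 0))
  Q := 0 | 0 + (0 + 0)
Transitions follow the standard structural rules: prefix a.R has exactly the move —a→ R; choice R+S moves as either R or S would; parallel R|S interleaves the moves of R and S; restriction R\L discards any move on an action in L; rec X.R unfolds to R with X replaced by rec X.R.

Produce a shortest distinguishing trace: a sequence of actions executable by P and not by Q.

LTS(P): 2 reachable states
  p0 = b.(0 | 0 + (0 + 0)) → --b--▸ p1
  p1 = 0 | 0 + (0 + 0) → ·
LTS(Q): 1 reachable states
  q0 = 0 | 0 + (0 + 0) → ·
Trace ⟨b⟩ through P, begin at {p0}:
  after b @ step 1: {p1}
  — P admits the full trace.
Trace ⟨b⟩ through Q, begin at {q0}:
  after b @ step 1: ∅  — Q cannot continue

b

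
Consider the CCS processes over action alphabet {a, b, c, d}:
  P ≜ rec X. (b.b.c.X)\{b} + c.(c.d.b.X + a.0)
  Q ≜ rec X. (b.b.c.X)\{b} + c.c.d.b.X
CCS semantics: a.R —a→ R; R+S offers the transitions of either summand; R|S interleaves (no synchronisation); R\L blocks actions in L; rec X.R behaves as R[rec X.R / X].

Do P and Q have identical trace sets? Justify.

Reachable graph of P (5 states):
  m0 = rec X. (b.b.c.X)\{b} + c.(c.d.b.X + a.0) has moves =c=> m1
  m1 = c.d.b.(rec X. (b.b.c.X)\{b} + c.(c.d.b.X + a.0)) + a.0 has moves =a=> m2, =c=> m3
  m2 = 0 has moves ·
  m3 = d.b.(rec X. (b.b.c.X)\{b} + c.(c.d.b.X + a.0)) has moves =d=> m4
  m4 = b.(rec X. (b.b.c.X)\{b} + c.(c.d.b.X + a.0)) has moves =b=> m0
Reachable graph of Q (4 states):
  n0 = rec X. (b.b.c.X)\{b} + c.c.d.b.X has moves =c=> n1
  n1 = c.d.b.(rec X. (b.b.c.X)\{b} + c.c.d.b.X) has moves =c=> n2
  n2 = d.b.(rec X. (b.b.c.X)\{b} + c.c.d.b.X) has moves =d=> n3
  n3 = b.(rec X. (b.b.c.X)\{b} + c.c.d.b.X) has moves =b=> n0
Run σ = ⟨ca⟩ on P: start {m0}
  after c @ step 1: {m1}
  after a @ step 2: {m2}
  — P admits the full trace.
Run σ = ⟨ca⟩ on Q: start {n0}
  after c @ step 1: {n1}
  after a @ step 2: no successor for Q

traces(P) ≠ traces(Q) — witness ⟨ca⟩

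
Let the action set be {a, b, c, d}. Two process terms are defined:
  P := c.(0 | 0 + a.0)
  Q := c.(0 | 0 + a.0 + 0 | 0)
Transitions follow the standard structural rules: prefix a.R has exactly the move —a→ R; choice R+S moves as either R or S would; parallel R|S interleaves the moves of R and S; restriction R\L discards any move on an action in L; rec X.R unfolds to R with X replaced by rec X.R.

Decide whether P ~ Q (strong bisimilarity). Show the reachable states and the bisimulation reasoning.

Reachable graph of P (3 states):
  m0 = c.(0 | 0 + a.0) → =c=> m1
  m1 = 0 | 0 + a.0 → =a=> m2
  m2 = 0 → ∅
Reachable graph of Q (3 states):
  n0 = c.(0 | 0 + a.0 + 0 | 0) → =c=> n1
  n1 = 0 | 0 + a.0 + 0 | 0 → =a=> n2
  n2 = 0 → ∅
Bisimilarity quotient blocks:
  B0 = {m0, n0}
  B1 = {m1, n1}
  B2 = {m2, n2}
m0 ∈ B0, n0 ∈ B0 → same block

P ~ Q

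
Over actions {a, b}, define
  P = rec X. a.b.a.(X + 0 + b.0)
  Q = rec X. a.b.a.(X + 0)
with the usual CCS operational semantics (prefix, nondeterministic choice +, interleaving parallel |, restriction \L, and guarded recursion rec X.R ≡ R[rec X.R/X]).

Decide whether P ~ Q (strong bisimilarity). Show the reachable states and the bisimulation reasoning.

P ≁ Q

LTS(P): 5 reachable states
  s0 = rec X. a.b.a.(X + 0 + b.0) | =a=> s1
  s1 = b.a.((rec X. a.b.a.(X + 0 + b.0)) + 0 + b.0) | =b=> s2
  s2 = a.((rec X. a.b.a.(X + 0 + b.0)) + 0 + b.0) | =a=> s3
  s3 = (rec X. a.b.a.(X + 0 + b.0)) + 0 + b.0 | =a=> s1, =b=> s4
  s4 = 0 | deadlocked
LTS(Q): 4 reachable states
  t0 = rec X. a.b.a.(X + 0) | =a=> t1
  t1 = b.a.((rec X. a.b.a.(X + 0)) + 0) | =b=> t2
  t2 = a.((rec X. a.b.a.(X + 0)) + 0) | =a=> t3
  t3 = (rec X. a.b.a.(X + 0)) + 0 | =a=> t1
Coarsest stable partition (strong bisimilarity classes):
  B0 = {s0}
  B1 = {s1}
  B2 = {s2}
  B3 = {s3}
  B4 = {s4}
  B5 = {t0, t3}
  B6 = {t1}
  B7 = {t2}
s0 ∈ B0, t0 ∈ B5 → different blocks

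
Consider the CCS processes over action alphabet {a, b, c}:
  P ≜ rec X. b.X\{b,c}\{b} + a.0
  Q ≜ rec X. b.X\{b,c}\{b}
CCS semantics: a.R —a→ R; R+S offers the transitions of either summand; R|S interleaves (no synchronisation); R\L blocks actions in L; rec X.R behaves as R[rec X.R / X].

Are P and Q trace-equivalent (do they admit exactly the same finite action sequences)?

NO — witness ⟨a⟩

Reachable graph of P (4 states):
  p0 = rec X. b.X\{b,c}\{b} + a.0 has moves ··a··> p1, ··b··> p2
  p1 = 0 has moves ∅
  p2 = (rec X. b.X\{b,c}\{b} + a.0)\{b,c}\{b} has moves ··a··> p3
  p3 = 0\{b,c}\{b} has moves ∅
Reachable graph of Q (2 states):
  q0 = rec X. b.X\{b,c}\{b} has moves ··b··> q1
  q1 = (rec X. b.X\{b,c}\{b})\{b,c}\{b} has moves ∅
Executing a from P (initial set {p0}):
  after a @ step 1: {p1}
  ✓ P
Executing a from Q (initial set {q0}):
  after a @ step 1: no successor for Q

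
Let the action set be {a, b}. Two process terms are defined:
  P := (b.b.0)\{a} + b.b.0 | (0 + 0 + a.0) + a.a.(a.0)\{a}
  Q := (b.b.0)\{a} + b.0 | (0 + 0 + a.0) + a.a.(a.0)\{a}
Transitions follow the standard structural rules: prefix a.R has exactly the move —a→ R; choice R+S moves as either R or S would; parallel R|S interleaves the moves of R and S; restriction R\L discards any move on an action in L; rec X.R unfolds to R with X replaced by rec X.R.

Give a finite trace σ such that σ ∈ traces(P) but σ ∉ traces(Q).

P's transition system — 10 states:
  m0 = (b.b.0)\{a} + b.b.0 | (0 + 0 + a.0) + a.a.(a.0)\{a} | —a→ m1, —a→ m2, —b→ m3, —b→ m4
  m1 = a.(a.0)\{a} | —a→ m5
  m2 = b.b.0 | 0 | —b→ m6
  m3 = (b.0)\{a} | —b→ m7
  m4 = b.0 | (0 + 0 + a.0) | —a→ m6, —b→ m8
  m5 = (a.0)\{a} | ∅
  m6 = b.0 | 0 | —b→ m9
  m7 = 0\{a} | ∅
  m8 = 0 | (0 + 0 + a.0) | —a→ m9
  m9 = 0 | 0 | ∅
Q's transition system — 8 states:
  n0 = (b.b.0)\{a} + b.0 | (0 + 0 + a.0) + a.a.(a.0)\{a} | —a→ n1, —a→ n2, —b→ n3, —b→ n4
  n1 = a.(a.0)\{a} | —a→ n5
  n2 = b.0 | 0 | —b→ n6
  n3 = (b.0)\{a} | —b→ n7
  n4 = 0 | (0 + 0 + a.0) | —a→ n6
  n5 = (a.0)\{a} | ∅
  n6 = 0 | 0 | ∅
  n7 = 0\{a} | ∅
Trace ⟨abb⟩ through P, begin at {m0}:
  step 1 (a): {m1, m2}
  step 2 (b): {m6}
  step 3 (b): {m9}
  — P admits the full trace.
Trace ⟨abb⟩ through Q, begin at {n0}:
  step 1 (a): {n1, n2}
  step 2 (b): {n6}
  step 3 (b): no successor for Q

abb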